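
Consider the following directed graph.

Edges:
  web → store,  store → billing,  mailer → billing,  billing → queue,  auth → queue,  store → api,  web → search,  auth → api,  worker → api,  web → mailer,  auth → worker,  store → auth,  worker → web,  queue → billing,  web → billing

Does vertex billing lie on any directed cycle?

Yes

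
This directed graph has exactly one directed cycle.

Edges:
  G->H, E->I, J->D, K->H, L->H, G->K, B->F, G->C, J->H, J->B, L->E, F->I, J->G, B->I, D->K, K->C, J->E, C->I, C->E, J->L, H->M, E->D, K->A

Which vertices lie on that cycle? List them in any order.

DFS with gray/black marking from D:
D gray
  K gray
    C gray
      I gray
      I black
      E gray
        E→D: D is gray → back edge
Back edge closes the cycle D → K → C → E → D; its vertices are {C, D, E, K}.

C, D, E, K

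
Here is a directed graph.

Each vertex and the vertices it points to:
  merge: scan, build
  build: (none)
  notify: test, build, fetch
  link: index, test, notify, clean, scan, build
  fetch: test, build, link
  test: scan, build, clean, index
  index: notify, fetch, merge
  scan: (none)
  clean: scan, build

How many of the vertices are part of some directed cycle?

5

A vertex is on a directed cycle iff it belongs to a strongly connected component of size ≥ 2 (or has a self-loop).
The vertices on cycles are {link, test, fetch, index, notify} — 5 in total.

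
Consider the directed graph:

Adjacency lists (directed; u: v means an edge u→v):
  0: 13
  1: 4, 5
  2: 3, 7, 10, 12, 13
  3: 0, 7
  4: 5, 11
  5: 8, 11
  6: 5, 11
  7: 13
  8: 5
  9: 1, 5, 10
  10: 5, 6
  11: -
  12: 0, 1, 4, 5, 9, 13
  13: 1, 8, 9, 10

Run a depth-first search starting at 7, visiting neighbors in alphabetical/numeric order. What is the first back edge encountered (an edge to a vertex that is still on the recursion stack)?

8->5

DFS from 7 (visiting neighbors in alphabetical/numeric order); mark gray on enter, black on exit:
7 gray
  13 gray
    1 gray
      4 gray
        5 gray
          8 gray
            8→5: 5 is gray → back edge
First back edge: 8 → 5.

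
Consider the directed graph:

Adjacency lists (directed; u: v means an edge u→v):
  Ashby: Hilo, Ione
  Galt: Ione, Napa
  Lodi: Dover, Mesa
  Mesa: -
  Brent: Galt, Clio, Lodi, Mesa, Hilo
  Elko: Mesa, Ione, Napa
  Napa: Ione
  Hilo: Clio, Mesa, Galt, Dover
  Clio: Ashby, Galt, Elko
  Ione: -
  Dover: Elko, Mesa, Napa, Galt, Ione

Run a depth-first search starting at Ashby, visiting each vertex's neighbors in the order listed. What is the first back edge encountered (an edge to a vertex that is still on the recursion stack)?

DFS from Ashby (visiting each vertex's neighbors in the order listed); mark gray on enter, black on exit:
Ashby gray
  Hilo gray
    Clio gray
      Clio→Ashby: Ashby is gray → back edge
First back edge: Clio → Ashby.

Clio→Ashby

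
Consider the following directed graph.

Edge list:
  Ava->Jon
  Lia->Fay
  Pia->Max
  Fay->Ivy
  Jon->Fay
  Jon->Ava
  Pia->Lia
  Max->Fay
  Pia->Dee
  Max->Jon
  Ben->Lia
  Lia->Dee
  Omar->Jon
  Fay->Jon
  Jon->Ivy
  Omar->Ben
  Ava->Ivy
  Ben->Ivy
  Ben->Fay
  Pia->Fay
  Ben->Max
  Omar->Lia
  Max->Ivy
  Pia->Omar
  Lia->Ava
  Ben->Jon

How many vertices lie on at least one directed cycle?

A vertex is on a directed cycle iff it belongs to a strongly connected component of size ≥ 2 (or has a self-loop).
The vertices on cycles are {Ava, Fay, Jon} — 3 in total.

3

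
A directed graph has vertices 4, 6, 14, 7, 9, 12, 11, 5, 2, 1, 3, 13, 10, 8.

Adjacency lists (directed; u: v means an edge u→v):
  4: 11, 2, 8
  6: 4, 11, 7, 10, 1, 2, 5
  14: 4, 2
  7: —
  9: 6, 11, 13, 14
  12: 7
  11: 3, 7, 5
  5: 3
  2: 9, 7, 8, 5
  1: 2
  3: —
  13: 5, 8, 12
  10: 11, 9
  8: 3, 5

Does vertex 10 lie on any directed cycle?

Yes

10 is on a cycle iff 10 can reach itself via ≥1 edge.
10 → 9 → 6 → 10 — yes.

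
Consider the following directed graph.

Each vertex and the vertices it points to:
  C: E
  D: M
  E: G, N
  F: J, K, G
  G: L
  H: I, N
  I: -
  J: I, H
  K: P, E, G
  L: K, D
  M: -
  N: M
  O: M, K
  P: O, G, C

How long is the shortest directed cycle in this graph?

3

For each vertex v, BFS finds the shortest path from v back to v.
The shortest such closed walk is K → P → O → K, length 3.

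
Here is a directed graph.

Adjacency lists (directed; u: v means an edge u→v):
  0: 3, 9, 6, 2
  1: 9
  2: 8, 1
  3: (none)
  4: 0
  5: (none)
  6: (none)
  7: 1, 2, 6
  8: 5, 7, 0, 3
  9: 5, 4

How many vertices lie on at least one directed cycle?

A vertex is on a directed cycle iff it belongs to a strongly connected component of size ≥ 2 (or has a self-loop).
The vertices on cycles are {0, 1, 2, 4, 7, 8, 9} — 7 in total.

7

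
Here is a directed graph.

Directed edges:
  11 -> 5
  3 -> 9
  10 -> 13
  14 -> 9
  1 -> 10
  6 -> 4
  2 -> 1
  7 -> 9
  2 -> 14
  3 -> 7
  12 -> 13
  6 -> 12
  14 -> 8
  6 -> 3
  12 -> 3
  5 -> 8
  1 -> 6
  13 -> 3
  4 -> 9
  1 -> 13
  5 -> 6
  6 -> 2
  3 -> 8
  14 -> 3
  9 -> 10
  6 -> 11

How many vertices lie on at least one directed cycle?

10

A vertex is on a directed cycle iff it belongs to a strongly connected component of size ≥ 2 (or has a self-loop).
The vertices on cycles are {1, 2, 3, 5, 6, 7, 9, 10, 11, 13} — 10 in total.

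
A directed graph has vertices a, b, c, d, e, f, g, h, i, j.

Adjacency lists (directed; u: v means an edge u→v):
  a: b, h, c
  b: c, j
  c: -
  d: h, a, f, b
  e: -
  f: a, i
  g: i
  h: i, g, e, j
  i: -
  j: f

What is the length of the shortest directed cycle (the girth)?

4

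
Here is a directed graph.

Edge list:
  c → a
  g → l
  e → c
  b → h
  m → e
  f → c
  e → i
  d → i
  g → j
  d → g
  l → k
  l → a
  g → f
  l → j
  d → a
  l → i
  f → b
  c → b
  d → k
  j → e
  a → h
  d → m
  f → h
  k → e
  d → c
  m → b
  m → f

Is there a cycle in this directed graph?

No

DFS with white/gray/black marking, starting from c:
c gray
  a gray
    h gray
    h black
  a black
  b gray
    b→h: h black — skip
  b black
c black
i gray
i black
e gray
  e→c: c black — skip
  e→i: i black — skip
e black
g gray
  f gray
    f→b: b black — skip
    f→c: c black — skip
    f→h: h black — skip
  f black
  l gray
    l→i: i black — skip
    l→a: a black — skip
    k gray
      k→e: e black — skip
    k black
    j gray
      j→e: e black — skip
    j black
  l black
  g→j: j black — skip
g black
d gray
  m gray
    m→b: b black — skip
    m→e: e black — skip
    m→f: f black — skip
  m black
  d→k: k black — skip
  d→i: i black — skip
  d→g: g black — skip
  d→a: a black — skip
  d→c: c black — skip
d black
Every edge goes to a white or black vertex — no back edge, so the graph is acyclic.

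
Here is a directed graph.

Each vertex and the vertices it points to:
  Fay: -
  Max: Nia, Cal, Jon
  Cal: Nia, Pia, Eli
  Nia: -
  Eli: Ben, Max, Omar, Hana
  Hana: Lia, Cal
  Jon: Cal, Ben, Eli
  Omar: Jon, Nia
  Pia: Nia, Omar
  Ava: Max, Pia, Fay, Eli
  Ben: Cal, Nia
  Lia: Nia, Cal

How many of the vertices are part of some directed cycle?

A vertex is on a directed cycle iff it belongs to a strongly connected component of size ≥ 2 (or has a self-loop).
The vertices on cycles are {Ben, Cal, Eli, Jon, Lia, Max, Pia, Hana, Omar} — 9 in total.

9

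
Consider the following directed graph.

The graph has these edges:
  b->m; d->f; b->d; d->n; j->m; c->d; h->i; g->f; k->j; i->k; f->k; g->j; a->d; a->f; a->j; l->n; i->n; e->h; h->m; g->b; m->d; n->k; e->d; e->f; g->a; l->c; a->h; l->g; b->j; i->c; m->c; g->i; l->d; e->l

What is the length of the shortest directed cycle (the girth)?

5

For each vertex v, BFS finds the shortest path from v back to v.
The shortest such closed walk is j → m → d → f → k → j, length 5.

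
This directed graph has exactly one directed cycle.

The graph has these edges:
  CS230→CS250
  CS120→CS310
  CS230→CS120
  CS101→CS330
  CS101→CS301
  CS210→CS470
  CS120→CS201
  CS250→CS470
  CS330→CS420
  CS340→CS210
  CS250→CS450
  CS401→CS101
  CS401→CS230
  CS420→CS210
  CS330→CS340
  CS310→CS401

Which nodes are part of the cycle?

CS120, CS230, CS310, CS401

DFS with gray/black marking from CS401:
CS401 gray
  CS101 gray
    CS301 gray
    CS301 black
    CS330 gray
      CS340 gray
        CS210 gray
          CS470 gray
          CS470 black
        CS210 black
      CS340 black
      CS420 gray
        CS420→CS210: CS210 black — skip
      CS420 black
    CS330 black
  CS101 black
  CS230 gray
    CS120 gray
      CS310 gray
        CS310→CS401: CS401 is gray → back edge
Back edge closes the cycle CS401 → CS230 → CS120 → CS310 → CS401; its vertices are {CS120, CS230, CS310, CS401}.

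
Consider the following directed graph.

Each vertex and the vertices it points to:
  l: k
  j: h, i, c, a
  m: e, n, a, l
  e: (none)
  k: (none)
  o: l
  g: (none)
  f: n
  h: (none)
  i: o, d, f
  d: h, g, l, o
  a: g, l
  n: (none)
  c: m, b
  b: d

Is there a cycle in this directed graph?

No

DFS with white/gray/black marking, starting from a:
a gray
  g gray
  g black
  l gray
    k gray
    k black
  l black
a black
j gray
  h gray
  h black
  i gray
    o gray
      o→l: l black — skip
    o black
    d gray
      d→h: h black — skip
      d→g: g black — skip
      d→l: l black — skip
      d→o: o black — skip
    d black
    f gray
      n gray
      n black
    f black
  i black
  c gray
    m gray
      e gray
      e black
      m→n: n black — skip
      m→a: a black — skip
      m→l: l black — skip
    m black
    b gray
      b→d: d black — skip
    b black
  c black
  j→a: a black — skip
j black
Every edge goes to a white or black vertex — no back edge, so the graph is acyclic.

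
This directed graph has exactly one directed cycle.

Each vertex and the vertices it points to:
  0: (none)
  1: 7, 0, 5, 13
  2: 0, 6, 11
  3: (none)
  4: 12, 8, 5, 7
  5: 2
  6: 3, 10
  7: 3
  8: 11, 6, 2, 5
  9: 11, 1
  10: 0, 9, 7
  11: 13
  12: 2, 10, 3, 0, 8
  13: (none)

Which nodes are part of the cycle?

DFS with gray/black marking from 10:
10 gray
  0 gray
  0 black
  9 gray
    11 gray
      13 gray
      13 black
    11 black
    1 gray
      7 gray
        3 gray
        3 black
      7 black
      1→0: 0 black — skip
      5 gray
        2 gray
          2→0: 0 black — skip
          6 gray
            6→3: 3 black — skip
            6→10: 10 is gray → back edge
Back edge closes the cycle 10 → 9 → 1 → 5 → 2 → 6 → 10; its vertices are {1, 2, 5, 6, 9, 10}.

1, 2, 5, 6, 9, 10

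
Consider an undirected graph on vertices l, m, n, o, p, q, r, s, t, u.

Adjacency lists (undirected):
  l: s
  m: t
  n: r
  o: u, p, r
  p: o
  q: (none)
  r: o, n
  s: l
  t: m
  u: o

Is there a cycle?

No

DFS, tracking each vertex's parent; an edge to a visited non-parent vertex closes a cycle.
Start from r:
visit r (parent –)
  visit o (parent r)
    visit u (parent o)
      u–o: parent, skip
    visit p (parent o)
      p–o: parent, skip
    o–r: parent, skip
  visit n (parent r)
    n–r: parent, skip
visit l (parent –)
  visit s (parent l)
    s–l: parent, skip
visit m (parent –)
  visit t (parent m)
    t–m: parent, skip
visit q (parent –)
No non-parent visited neighbor found — the graph is a forest.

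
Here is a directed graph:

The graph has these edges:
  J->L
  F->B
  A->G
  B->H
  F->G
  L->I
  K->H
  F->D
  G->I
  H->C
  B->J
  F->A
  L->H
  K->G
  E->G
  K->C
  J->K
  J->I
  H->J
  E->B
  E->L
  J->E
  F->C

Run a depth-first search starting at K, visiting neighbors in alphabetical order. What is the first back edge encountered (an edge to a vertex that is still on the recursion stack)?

DFS from K (visiting neighbors in alphabetical order); mark gray on enter, black on exit:
K gray
  C gray
  C black
  G gray
    I gray
    I black
  G black
  H gray
    H→C: C black — skip
    J gray
      E gray
        B gray
          B→H: H is gray → back edge
First back edge: B → H.

B→H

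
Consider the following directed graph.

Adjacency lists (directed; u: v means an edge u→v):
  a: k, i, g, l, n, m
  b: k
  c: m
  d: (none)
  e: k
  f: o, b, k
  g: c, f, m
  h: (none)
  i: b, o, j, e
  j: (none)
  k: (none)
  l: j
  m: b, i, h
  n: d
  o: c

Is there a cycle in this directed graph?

Yes

DFS with white/gray/black marking, starting from k:
k gray
k black
a gray
  a→k: k black — skip
  i gray
    b gray
      b→k: k black — skip
    b black
    o gray
      c gray
        m gray
          m→b: b black — skip
          m→i: i is gray → back edge
Back edge found, so a cycle exists: i → o → c → m → i.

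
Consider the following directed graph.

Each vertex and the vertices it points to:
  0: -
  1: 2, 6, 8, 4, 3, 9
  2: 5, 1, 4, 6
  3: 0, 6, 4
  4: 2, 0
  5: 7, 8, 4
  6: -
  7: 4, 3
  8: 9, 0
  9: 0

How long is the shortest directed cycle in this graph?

For each vertex v, BFS finds the shortest path from v back to v.
The shortest such closed walk is 2 → 4 → 2, length 2.

2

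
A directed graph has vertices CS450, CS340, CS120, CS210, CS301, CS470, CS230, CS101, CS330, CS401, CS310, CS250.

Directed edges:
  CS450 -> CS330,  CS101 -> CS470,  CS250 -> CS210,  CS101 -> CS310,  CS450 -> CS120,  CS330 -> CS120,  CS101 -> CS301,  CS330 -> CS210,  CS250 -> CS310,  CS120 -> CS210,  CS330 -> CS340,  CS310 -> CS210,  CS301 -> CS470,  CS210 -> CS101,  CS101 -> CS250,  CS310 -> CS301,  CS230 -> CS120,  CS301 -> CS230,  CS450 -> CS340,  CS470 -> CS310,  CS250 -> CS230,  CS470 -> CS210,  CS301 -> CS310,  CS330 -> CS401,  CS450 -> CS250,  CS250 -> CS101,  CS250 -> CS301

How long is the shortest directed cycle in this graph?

For each vertex v, BFS finds the shortest path from v back to v.
The shortest such closed walk is CS250 → CS101 → CS250, length 2.

2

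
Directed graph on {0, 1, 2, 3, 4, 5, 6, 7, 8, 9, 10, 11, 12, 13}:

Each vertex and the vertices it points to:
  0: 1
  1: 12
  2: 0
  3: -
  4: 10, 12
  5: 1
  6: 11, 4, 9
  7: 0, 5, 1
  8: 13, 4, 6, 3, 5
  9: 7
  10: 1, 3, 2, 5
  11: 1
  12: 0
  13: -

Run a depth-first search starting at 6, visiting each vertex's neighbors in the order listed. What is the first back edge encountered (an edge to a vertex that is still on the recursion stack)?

DFS from 6 (visiting each vertex's neighbors in the order listed); mark gray on enter, black on exit:
6 gray
  11 gray
    1 gray
      12 gray
        0 gray
          0→1: 1 is gray → back edge
First back edge: 0 → 1.

0->1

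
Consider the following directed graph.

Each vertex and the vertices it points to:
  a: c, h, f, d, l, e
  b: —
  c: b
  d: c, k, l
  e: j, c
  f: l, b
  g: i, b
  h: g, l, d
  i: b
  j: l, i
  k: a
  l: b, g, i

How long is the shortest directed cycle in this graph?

3

For each vertex v, BFS finds the shortest path from v back to v.
The shortest such closed walk is a → d → k → a, length 3.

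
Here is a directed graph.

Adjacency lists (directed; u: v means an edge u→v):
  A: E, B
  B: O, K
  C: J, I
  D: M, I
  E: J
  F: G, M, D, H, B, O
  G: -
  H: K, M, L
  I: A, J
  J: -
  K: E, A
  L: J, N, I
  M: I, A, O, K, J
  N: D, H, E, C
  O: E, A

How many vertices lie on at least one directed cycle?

7

A vertex is on a directed cycle iff it belongs to a strongly connected component of size ≥ 2 (or has a self-loop).
The vertices on cycles are {A, B, H, K, L, N, O} — 7 in total.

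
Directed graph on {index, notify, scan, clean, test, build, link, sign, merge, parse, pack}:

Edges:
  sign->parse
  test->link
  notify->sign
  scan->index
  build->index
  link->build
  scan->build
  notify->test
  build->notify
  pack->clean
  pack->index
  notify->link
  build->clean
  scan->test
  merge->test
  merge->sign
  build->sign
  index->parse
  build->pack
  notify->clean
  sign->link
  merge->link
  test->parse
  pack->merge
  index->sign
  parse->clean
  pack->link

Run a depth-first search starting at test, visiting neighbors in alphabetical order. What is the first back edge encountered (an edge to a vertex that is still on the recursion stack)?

DFS from test (visiting neighbors in alphabetical order); mark gray on enter, black on exit:
test gray
  link gray
    build gray
      clean gray
      clean black
      index gray
        parse gray
          parse→clean: clean black — skip
        parse black
        sign gray
          sign→link: link is gray → back edge
First back edge: sign → link.

sign→link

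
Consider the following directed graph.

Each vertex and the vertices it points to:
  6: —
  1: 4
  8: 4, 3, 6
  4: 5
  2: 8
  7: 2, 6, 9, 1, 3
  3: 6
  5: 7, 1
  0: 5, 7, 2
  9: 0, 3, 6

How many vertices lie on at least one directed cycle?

8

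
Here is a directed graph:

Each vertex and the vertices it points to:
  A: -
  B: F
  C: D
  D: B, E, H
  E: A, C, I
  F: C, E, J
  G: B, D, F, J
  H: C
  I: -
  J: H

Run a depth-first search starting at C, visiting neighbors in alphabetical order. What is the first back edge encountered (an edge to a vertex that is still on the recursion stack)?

F->C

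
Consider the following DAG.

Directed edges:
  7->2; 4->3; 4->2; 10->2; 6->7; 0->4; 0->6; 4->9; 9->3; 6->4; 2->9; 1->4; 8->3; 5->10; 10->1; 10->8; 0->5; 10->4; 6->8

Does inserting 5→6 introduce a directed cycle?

Adding 5→6 creates a cycle iff 6 can already reach 5.
Explore from 6: no path reaches 5. The graph stays acyclic.

No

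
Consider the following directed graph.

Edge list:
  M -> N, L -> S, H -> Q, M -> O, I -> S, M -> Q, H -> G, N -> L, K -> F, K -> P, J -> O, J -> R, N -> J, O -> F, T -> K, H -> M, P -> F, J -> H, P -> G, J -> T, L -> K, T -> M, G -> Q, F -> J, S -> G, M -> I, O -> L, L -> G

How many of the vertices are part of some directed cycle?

A vertex is on a directed cycle iff it belongs to a strongly connected component of size ≥ 2 (or has a self-loop).
The vertices on cycles are {F, H, J, K, L, M, N, O, P, T} — 10 in total.

10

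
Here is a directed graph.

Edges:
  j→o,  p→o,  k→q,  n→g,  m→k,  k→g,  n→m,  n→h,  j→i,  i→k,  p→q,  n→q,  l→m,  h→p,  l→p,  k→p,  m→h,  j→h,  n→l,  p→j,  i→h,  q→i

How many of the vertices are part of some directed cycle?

A vertex is on a directed cycle iff it belongs to a strongly connected component of size ≥ 2 (or has a self-loop).
The vertices on cycles are {h, i, j, k, p, q} — 6 in total.

6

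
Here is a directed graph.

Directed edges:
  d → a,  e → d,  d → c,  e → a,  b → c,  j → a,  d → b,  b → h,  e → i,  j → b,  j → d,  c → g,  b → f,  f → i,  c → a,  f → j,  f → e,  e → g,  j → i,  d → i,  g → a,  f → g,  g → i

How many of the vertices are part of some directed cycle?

5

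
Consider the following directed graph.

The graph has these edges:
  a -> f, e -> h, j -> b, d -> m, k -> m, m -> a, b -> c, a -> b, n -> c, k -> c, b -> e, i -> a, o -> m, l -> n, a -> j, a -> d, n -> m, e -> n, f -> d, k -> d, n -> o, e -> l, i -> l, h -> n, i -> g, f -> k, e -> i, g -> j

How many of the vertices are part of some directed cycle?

14

A vertex is on a directed cycle iff it belongs to a strongly connected component of size ≥ 2 (or has a self-loop).
The vertices on cycles are {a, b, d, e, f, g, h, i, j, k, l, m, n, o} — 14 in total.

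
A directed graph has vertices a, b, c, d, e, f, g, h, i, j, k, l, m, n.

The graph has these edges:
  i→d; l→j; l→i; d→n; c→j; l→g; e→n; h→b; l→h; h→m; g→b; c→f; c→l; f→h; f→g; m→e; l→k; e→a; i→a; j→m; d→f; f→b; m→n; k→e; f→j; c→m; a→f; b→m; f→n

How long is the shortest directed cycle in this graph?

5

For each vertex v, BFS finds the shortest path from v back to v.
The shortest such closed walk is j → m → e → a → f → j, length 5.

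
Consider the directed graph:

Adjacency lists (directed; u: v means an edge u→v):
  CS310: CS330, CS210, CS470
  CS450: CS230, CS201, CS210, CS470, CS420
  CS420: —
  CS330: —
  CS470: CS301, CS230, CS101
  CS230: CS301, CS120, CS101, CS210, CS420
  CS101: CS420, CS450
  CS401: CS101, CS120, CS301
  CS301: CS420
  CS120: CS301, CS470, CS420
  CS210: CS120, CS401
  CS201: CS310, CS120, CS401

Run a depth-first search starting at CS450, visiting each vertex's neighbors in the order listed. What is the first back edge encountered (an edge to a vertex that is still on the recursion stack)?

CS470→CS230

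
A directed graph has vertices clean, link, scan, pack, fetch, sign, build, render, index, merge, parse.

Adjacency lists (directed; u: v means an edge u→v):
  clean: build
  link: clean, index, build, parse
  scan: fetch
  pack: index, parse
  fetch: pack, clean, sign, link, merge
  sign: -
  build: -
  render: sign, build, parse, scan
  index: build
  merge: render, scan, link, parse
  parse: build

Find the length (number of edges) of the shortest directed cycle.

3

For each vertex v, BFS finds the shortest path from v back to v.
The shortest such closed walk is fetch → merge → scan → fetch, length 3.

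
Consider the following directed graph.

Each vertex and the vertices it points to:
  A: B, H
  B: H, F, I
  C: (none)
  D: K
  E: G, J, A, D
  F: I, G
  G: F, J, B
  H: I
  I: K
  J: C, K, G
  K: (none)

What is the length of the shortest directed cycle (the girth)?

2

For each vertex v, BFS finds the shortest path from v back to v.
The shortest such closed walk is G → F → G, length 2.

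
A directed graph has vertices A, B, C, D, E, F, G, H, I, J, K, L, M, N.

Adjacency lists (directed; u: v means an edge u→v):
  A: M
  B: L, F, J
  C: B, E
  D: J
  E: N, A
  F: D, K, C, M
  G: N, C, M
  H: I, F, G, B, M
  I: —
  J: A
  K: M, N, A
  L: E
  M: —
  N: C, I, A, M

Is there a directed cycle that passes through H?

H lies on a cycle iff there is a path from H back to itself.
Exploring from H, it never reaches itself; equivalently, its strongly connected component is a singleton.

No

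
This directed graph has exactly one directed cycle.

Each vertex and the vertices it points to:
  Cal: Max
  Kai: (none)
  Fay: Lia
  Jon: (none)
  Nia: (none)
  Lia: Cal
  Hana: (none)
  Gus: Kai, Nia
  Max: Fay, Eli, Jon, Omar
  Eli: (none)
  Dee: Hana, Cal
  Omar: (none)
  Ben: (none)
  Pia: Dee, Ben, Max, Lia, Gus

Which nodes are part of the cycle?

DFS with gray/black marking from Max:
Max gray
  Fay gray
    Lia gray
      Cal gray
        Cal→Max: Max is gray → back edge
Back edge closes the cycle Max → Fay → Lia → Cal → Max; its vertices are {Cal, Fay, Lia, Max}.

Cal, Fay, Lia, Max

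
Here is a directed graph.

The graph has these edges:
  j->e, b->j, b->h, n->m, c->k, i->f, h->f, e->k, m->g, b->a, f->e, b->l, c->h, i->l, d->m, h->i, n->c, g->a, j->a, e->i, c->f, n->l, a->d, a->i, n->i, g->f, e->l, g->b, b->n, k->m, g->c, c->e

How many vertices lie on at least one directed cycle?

A vertex is on a directed cycle iff it belongs to a strongly connected component of size ≥ 2 (or has a self-loop).
The vertices on cycles are {a, b, c, d, e, f, g, h, i, j, k, m, n} — 13 in total.

13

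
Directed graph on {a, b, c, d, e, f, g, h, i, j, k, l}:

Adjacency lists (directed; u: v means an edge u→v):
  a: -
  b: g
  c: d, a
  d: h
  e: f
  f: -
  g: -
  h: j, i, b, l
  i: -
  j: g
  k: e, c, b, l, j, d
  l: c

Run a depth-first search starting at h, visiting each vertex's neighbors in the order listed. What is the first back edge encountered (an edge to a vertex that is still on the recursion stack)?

d→h

DFS from h (visiting each vertex's neighbors in the order listed); mark gray on enter, black on exit:
h gray
  j gray
    g gray
    g black
  j black
  i gray
  i black
  b gray
    b→g: g black — skip
  b black
  l gray
    c gray
      d gray
        d→h: h is gray → back edge
First back edge: d → h.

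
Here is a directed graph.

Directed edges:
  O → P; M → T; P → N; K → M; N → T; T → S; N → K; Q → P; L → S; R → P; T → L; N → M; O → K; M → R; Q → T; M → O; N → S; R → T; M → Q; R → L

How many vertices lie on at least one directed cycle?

7

A vertex is on a directed cycle iff it belongs to a strongly connected component of size ≥ 2 (or has a self-loop).
The vertices on cycles are {K, M, N, O, P, Q, R} — 7 in total.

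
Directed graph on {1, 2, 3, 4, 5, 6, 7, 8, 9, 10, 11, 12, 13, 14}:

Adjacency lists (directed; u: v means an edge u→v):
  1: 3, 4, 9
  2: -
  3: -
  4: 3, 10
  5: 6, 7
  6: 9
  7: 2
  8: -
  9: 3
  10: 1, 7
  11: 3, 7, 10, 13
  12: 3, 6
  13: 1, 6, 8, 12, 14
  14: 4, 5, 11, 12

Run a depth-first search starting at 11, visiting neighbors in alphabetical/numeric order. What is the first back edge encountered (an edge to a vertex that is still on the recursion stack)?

4->10

DFS from 11 (visiting neighbors in alphabetical/numeric order); mark gray on enter, black on exit:
11 gray
  3 gray
  3 black
  7 gray
    2 gray
    2 black
  7 black
  10 gray
    1 gray
      1→3: 3 black — skip
      4 gray
        4→3: 3 black — skip
        4→10: 10 is gray → back edge
First back edge: 4 → 10.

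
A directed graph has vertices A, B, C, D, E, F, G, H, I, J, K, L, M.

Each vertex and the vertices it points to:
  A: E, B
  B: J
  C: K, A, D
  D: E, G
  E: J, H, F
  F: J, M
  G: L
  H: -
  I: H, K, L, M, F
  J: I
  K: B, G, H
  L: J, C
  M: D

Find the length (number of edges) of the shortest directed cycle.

3

For each vertex v, BFS finds the shortest path from v back to v.
The shortest such closed walk is I → F → J → I, length 3.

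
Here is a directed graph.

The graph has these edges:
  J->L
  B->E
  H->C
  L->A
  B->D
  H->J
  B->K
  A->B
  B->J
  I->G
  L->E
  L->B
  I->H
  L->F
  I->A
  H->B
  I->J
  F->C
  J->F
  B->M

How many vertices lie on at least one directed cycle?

4

A vertex is on a directed cycle iff it belongs to a strongly connected component of size ≥ 2 (or has a self-loop).
The vertices on cycles are {A, B, J, L} — 4 in total.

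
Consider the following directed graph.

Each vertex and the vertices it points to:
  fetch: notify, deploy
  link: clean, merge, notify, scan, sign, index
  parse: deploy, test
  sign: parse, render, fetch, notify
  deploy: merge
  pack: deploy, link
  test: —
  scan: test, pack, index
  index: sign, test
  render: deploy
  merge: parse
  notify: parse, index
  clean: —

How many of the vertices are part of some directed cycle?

10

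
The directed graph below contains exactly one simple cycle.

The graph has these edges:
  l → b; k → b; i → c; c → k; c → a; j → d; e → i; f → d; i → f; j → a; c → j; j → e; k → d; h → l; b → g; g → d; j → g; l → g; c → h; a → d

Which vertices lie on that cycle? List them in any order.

DFS with gray/black marking from e:
e gray
  i gray
    c gray
      h gray
        l gray
          g gray
            d gray
            d black
          g black
          b gray
            b→g: g black — skip
          b black
        l black
      h black
      a gray
        a→d: d black — skip
      a black
      k gray
        k→d: d black — skip
        k→b: b black — skip
      k black
      j gray
        j→e: e is gray → back edge
Back edge closes the cycle e → i → c → j → e; its vertices are {c, e, i, j}.

c, e, i, j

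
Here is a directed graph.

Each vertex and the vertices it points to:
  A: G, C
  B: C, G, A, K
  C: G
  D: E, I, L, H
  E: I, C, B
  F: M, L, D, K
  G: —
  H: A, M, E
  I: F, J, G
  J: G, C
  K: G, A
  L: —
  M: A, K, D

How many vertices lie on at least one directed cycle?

A vertex is on a directed cycle iff it belongs to a strongly connected component of size ≥ 2 (or has a self-loop).
The vertices on cycles are {D, E, F, H, I, M} — 6 in total.

6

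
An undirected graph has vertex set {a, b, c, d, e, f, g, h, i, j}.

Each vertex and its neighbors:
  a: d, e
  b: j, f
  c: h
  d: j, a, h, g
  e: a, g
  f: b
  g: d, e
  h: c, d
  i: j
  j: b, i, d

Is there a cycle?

Yes

DFS, tracking each vertex's parent; an edge to a visited non-parent vertex closes a cycle.
Start from j:
visit j (parent –)
  visit b (parent j)
    b–j: parent, skip
    visit f (parent b)
      f–b: parent, skip
  visit i (parent j)
    i–j: parent, skip
  visit d (parent j)
    d–j: parent, skip
    visit a (parent d)
      a–d: parent, skip
      visit e (parent a)
        e–a: parent, skip
        visit g (parent e)
          g–d: d visited and ≠ parent → cycle
Cycle: d – a – e – g – d.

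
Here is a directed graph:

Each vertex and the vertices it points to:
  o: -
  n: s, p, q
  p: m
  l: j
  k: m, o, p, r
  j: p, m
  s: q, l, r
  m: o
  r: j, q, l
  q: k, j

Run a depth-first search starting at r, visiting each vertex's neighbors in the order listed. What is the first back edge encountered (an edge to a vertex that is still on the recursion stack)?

k→r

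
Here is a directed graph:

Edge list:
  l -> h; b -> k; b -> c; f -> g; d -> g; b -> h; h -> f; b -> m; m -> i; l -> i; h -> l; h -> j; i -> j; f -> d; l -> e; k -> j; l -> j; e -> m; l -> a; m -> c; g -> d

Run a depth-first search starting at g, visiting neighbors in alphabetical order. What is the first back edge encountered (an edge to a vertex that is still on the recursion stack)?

d->g

DFS from g (visiting neighbors in alphabetical order); mark gray on enter, black on exit:
g gray
  d gray
    d→g: g is gray → back edge
First back edge: d → g.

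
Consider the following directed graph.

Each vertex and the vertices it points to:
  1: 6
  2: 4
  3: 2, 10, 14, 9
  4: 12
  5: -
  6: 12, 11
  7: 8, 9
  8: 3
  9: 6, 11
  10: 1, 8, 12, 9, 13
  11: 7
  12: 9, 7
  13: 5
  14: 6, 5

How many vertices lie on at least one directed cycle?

12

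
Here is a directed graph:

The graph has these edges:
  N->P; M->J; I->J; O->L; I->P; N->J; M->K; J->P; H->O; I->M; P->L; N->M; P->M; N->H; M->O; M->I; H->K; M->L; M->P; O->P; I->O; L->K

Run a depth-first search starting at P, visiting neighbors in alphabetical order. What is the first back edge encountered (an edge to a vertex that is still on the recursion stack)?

J→P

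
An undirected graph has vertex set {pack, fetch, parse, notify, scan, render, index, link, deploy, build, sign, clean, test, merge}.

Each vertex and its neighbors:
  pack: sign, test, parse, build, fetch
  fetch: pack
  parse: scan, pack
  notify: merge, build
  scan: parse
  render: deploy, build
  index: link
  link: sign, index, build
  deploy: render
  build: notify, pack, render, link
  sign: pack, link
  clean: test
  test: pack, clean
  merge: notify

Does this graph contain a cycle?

DFS, tracking each vertex's parent; an edge to a visited non-parent vertex closes a cycle.
Start from deploy:
visit deploy (parent –)
  visit render (parent deploy)
    render–deploy: parent, skip
    visit build (parent render)
      visit notify (parent build)
        visit merge (parent notify)
          merge–notify: parent, skip
        notify–build: parent, skip
      visit pack (parent build)
        visit sign (parent pack)
          sign–pack: parent, skip
          visit link (parent sign)
            link–sign: parent, skip
            visit index (parent link)
              index–link: parent, skip
            link–build: build visited and ≠ parent → cycle
Cycle: build – pack – sign – link – build.

Yes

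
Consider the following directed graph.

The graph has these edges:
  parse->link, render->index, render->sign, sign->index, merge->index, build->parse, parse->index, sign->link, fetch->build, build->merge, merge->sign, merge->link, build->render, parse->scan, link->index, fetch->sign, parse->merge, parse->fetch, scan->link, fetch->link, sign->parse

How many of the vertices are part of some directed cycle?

A vertex is on a directed cycle iff it belongs to a strongly connected component of size ≥ 2 (or has a self-loop).
The vertices on cycles are {sign, build, fetch, merge, parse, render} — 6 in total.

6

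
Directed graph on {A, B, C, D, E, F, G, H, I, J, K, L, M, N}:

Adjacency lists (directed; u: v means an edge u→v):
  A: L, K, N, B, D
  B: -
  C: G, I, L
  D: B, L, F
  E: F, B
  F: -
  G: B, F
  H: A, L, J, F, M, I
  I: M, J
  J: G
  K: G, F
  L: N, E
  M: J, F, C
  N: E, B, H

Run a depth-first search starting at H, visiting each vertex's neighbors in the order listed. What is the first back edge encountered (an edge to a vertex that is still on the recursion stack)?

DFS from H (visiting each vertex's neighbors in the order listed); mark gray on enter, black on exit:
H gray
  A gray
    L gray
      N gray
        E gray
          F gray
          F black
          B gray
          B black
        E black
        N→B: B black — skip
        N→H: H is gray → back edge
First back edge: N → H.

N->H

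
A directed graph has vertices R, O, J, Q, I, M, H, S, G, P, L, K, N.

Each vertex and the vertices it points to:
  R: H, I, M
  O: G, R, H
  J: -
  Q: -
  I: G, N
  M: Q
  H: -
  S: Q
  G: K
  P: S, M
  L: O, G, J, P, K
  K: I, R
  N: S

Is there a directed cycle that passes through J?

No

J lies on a cycle iff there is a path from J back to itself.
Exploring from J, it never reaches itself; equivalently, its strongly connected component is a singleton.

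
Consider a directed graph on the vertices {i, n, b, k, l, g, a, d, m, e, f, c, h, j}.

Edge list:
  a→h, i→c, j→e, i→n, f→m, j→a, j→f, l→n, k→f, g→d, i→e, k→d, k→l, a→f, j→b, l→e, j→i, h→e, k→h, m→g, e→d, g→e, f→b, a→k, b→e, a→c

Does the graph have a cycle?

No

DFS with white/gray/black marking, starting from c:
c gray
c black
i gray
  n gray
  n black
  e gray
    d gray
    d black
  e black
  i→c: c black — skip
i black
b gray
  b→e: e black — skip
b black
k gray
  f gray
    f→b: b black — skip
    m gray
      g gray
        g→e: e black — skip
        g→d: d black — skip
      g black
    m black
  f black
  l gray
    l→n: n black — skip
    l→e: e black — skip
  l black
  h gray
    h→e: e black — skip
  h black
  k→d: d black — skip
k black
a gray
  a→h: h black — skip
  a→k: k black — skip
  a→c: c black — skip
  a→f: f black — skip
a black
j gray
  j→a: a black — skip
  j→e: e black — skip
  j→i: i black — skip
  j→f: f black — skip
  j→b: b black — skip
j black
Every edge goes to a white or black vertex — no back edge, so the graph is acyclic.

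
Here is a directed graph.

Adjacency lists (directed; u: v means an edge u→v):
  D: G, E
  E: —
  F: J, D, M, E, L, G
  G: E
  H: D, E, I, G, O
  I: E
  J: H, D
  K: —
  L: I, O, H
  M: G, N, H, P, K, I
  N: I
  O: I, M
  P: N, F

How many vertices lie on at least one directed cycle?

A vertex is on a directed cycle iff it belongs to a strongly connected component of size ≥ 2 (or has a self-loop).
The vertices on cycles are {F, H, J, L, M, O, P} — 7 in total.

7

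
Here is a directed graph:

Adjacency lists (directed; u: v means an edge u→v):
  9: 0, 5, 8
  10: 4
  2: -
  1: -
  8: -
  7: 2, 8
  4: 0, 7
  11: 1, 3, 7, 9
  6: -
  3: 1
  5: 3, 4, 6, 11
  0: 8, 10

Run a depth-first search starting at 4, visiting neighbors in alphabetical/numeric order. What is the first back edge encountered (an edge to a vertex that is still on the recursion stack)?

10->4

DFS from 4 (visiting neighbors in alphabetical/numeric order); mark gray on enter, black on exit:
4 gray
  0 gray
    8 gray
    8 black
    10 gray
      10→4: 4 is gray → back edge
First back edge: 10 → 4.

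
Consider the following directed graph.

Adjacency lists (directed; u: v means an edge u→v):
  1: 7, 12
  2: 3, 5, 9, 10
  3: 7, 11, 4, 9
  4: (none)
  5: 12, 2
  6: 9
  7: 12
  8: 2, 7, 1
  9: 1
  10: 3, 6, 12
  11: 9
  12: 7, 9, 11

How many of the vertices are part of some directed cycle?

A vertex is on a directed cycle iff it belongs to a strongly connected component of size ≥ 2 (or has a self-loop).
The vertices on cycles are {1, 2, 5, 7, 9, 11, 12} — 7 in total.

7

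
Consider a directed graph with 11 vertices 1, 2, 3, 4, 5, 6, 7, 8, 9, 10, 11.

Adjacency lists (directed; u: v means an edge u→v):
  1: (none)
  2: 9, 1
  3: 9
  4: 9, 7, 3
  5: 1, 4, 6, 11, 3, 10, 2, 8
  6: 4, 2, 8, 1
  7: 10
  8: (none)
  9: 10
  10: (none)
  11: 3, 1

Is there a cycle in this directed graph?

DFS with white/gray/black marking, starting from 4:
4 gray
  9 gray
    10 gray
    10 black
  9 black
  7 gray
    7→10: 10 black — skip
  7 black
  3 gray
    3→9: 9 black — skip
  3 black
4 black
1 gray
1 black
2 gray
  2→9: 9 black — skip
  2→1: 1 black — skip
2 black
5 gray
  5→1: 1 black — skip
  5→4: 4 black — skip
  6 gray
    6→4: 4 black — skip
    6→2: 2 black — skip
    8 gray
    8 black
    6→1: 1 black — skip
  6 black
  11 gray
    11→3: 3 black — skip
    11→1: 1 black — skip
  11 black
  5→3: 3 black — skip
  5→10: 10 black — skip
  5→2: 2 black — skip
  5→8: 8 black — skip
5 black
Every edge goes to a white or black vertex — no back edge, so the graph is acyclic.

No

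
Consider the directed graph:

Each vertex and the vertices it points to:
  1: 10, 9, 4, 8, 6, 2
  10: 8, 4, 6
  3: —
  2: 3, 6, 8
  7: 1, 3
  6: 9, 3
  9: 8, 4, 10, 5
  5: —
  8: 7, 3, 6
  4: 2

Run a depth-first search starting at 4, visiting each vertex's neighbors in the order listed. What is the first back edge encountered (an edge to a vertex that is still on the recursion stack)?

10->8

DFS from 4 (visiting each vertex's neighbors in the order listed); mark gray on enter, black on exit:
4 gray
  2 gray
    3 gray
    3 black
    6 gray
      9 gray
        8 gray
          7 gray
            1 gray
              10 gray
                10→8: 8 is gray → back edge
First back edge: 10 → 8.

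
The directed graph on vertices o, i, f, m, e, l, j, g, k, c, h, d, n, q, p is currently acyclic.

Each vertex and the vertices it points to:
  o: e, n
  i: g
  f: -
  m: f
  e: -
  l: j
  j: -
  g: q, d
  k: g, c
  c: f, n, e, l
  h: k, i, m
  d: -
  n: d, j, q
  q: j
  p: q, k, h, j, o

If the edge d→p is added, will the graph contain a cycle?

Adding d→p creates a cycle iff p can already reach d.
Path from p: p → o → n → d.
So p → … → d → p is a cycle.

Yes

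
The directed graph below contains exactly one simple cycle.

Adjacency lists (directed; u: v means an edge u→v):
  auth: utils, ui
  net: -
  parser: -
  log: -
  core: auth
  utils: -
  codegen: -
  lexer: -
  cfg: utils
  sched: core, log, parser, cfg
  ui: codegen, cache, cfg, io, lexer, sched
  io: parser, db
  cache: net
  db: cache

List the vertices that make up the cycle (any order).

DFS with gray/black marking from ui:
ui gray
  codegen gray
  codegen black
  cache gray
    net gray
    net black
  cache black
  cfg gray
    utils gray
    utils black
  cfg black
  io gray
    parser gray
    parser black
    db gray
      db→cache: cache black — skip
    db black
  io black
  lexer gray
  lexer black
  sched gray
    core gray
      auth gray
        auth→utils: utils black — skip
        auth→ui: ui is gray → back edge
Back edge closes the cycle ui → sched → core → auth → ui; its vertices are {ui, auth, core, sched}.

ui, auth, core, sched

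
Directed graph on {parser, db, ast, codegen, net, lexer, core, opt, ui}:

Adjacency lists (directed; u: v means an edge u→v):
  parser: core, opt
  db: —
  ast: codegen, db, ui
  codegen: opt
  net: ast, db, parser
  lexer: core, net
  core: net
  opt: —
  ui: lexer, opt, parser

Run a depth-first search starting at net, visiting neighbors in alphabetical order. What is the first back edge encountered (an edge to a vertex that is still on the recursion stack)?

core->net

DFS from net (visiting neighbors in alphabetical order); mark gray on enter, black on exit:
net gray
  ast gray
    codegen gray
      opt gray
      opt black
    codegen black
    db gray
    db black
    ui gray
      lexer gray
        core gray
          core→net: net is gray → back edge
First back edge: core → net.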